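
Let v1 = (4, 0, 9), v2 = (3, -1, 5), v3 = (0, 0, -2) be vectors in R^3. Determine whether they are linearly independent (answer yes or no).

Form the matrix with these vectors as rows and row reduce.
R2 ← R2 − (3/4)·R1: [0, -1, -7/4]
3 nonzero rows, so the 3 vectors span a space of dimension 3.
Since 3 = 3, the vectors are linearly independent.

yes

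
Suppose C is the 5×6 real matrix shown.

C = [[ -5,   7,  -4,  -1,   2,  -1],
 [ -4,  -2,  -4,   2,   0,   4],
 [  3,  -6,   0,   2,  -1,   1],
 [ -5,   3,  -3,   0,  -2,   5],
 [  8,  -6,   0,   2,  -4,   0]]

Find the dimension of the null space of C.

2

Row reduce to echelon form.
R2 ← R2 − (4/5)·R1: [0, -38/5, -4/5, 14/5, -8/5, 24/5]
R3 ← R3 + (3/5)·R1: [0, -9/5, -12/5, 7/5, 1/5, 2/5]
R4 ← R4 − R1: [0, -4, 1, 1, -4, 6]
R5 ← R5 + (8/5)·R1: [0, 26/5, -32/5, 2/5, -4/5, -8/5]
R3 ← R3 − (9/38)·R2: [0, 0, -42/19, 14/19, 11/19, -14/19]
R4 ← R4 − (10/19)·R2: [0, 0, 27/19, -9/19, -60/19, 66/19]
R5 ← R5 + (13/19)·R2: [0, 0, -132/19, 44/19, -36/19, 32/19]
R4 ← R4 + (9/14)·R3: [0, 0, 0, 0, -39/14, 3]
R5 ← R5 − (22/7)·R3: [0, 0, 0, 0, -26/7, 4]
R5 ← R5 − (4/3)·R4: [0, 0, 0, 0, 0, 0]
4 nonzero rows, so rank(C) = 4.
C has 6 columns; by rank–nullity, nullity = 6 − 4 = 2.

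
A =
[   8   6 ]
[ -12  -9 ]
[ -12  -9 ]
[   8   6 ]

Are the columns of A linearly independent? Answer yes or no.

no

Row reduce A to echelon form.
R2 ← R2 + (3/2)·R1: [0, 0]
R3 ← R3 + (3/2)·R1: [0, 0]
R4 ← R4 − R1: [0, 0]
1 pivot among 2 columns.
Only 1 < 2 pivot columns, so the columns are linearly dependent.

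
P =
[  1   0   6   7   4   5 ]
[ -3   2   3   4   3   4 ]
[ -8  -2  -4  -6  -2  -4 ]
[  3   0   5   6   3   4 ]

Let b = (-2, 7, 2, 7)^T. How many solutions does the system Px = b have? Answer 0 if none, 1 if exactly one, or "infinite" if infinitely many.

Row reduce the augmented matrix [P | b].
R2 ← R2 + (3)·R1: [0, 2, 21, 25, 15, 19, 1]
R3 ← R3 + (8)·R1: [0, -2, 44, 50, 30, 36, -14]
R4 ← R4 − (3)·R1: [0, 0, -13, -15, -9, -11, 13]
R3 ← R3 + R2: [0, 0, 65, 75, 45, 55, -13]
R4 ← R4 + (1/5)·R3: [0, 0, 0, 0, 0, 0, 52/5]
The echelon form has 4 nonzero rows; the last pivot sits in the augmented column, so rank(P) = 3 but rank([P|b]) = 4.
Since the ranks differ, the system is inconsistent.
It has no solutions.

0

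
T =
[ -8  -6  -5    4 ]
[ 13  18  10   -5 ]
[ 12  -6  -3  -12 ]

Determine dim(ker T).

1

Row reduce to echelon form.
R2 ← R2 + (13/8)·R1: [0, 33/4, 15/8, 3/2]
R3 ← R3 + (3/2)·R1: [0, -15, -21/2, -6]
R3 ← R3 + (20/11)·R2: [0, 0, -78/11, -36/11]
3 nonzero rows, so rank(T) = 3.
T has 4 columns; by rank–nullity, nullity = 4 − 3 = 1.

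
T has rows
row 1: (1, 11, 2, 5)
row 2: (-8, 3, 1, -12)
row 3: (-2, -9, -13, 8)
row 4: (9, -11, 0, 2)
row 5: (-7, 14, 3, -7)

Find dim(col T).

Row reduce to echelon form.
R2 ← R2 + (8)·R1: [0, 91, 17, 28]
R3 ← R3 + (2)·R1: [0, 13, -9, 18]
R4 ← R4 − (9)·R1: [0, -110, -18, -43]
R5 ← R5 + (7)·R1: [0, 91, 17, 28]
R3 ← R3 − (1/7)·R2: [0, 0, -80/7, 14]
R4 ← R4 + (110/91)·R2: [0, 0, 232/91, -119/13]
R5 ← R5 − R2: [0, 0, 0, 0]
R4 ← R4 + (29/130)·R3: [0, 0, 0, -392/65]
Echelon form has 4 nonzero rows, so rank(T) = 4.
The column space has dimension equal to the rank: 4.

4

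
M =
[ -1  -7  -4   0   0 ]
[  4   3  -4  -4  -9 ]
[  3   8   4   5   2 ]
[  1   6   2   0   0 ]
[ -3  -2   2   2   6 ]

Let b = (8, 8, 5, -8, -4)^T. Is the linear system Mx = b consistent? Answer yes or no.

no

Row reduce the augmented matrix [M | b].
R2 ← R2 + (4)·R1: [0, -25, -20, -4, -9, 40]
R3 ← R3 + (3)·R1: [0, -13, -8, 5, 2, 29]
R4 ← R4 + R1: [0, -1, -2, 0, 0, 0]
R5 ← R5 − (3)·R1: [0, 19, 14, 2, 6, -28]
R3 ← R3 − (13/25)·R2: [0, 0, 12/5, 177/25, 167/25, 41/5]
R4 ← R4 − (1/25)·R2: [0, 0, -6/5, 4/25, 9/25, -8/5]
R5 ← R5 + (19/25)·R2: [0, 0, -6/5, -26/25, -21/25, 12/5]
R4 ← R4 + (1/2)·R3: [0, 0, 0, 37/10, 37/10, 5/2]
R5 ← R5 + (1/2)·R3: [0, 0, 0, 5/2, 5/2, 13/2]
R5 ← R5 − (25/37)·R4: [0, 0, 0, 0, 0, 178/37]
The echelon form has 5 nonzero rows; the last pivot sits in the augmented column, so rank(M) = 4 but rank([M|b]) = 5.
Since the ranks differ, the system is inconsistent.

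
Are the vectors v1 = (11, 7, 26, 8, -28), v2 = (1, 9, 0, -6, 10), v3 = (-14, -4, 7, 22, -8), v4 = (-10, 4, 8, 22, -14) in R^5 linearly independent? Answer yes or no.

yes

Form the matrix with these vectors as rows and row reduce.
R2 ← R2 − (1/11)·R1: [0, 92/11, -26/11, -74/11, 138/11]
R3 ← R3 + (14/11)·R1: [0, 54/11, 441/11, 354/11, -480/11]
R4 ← R4 + (10/11)·R1: [0, 114/11, 348/11, 322/11, -434/11]
R3 ← R3 − (27/46)·R2: [0, 0, 954/23, 831/23, -51]
R4 ← R4 − (57/46)·R2: [0, 0, 795/23, 865/23, -55]
R4 ← R4 − (5/6)·R3: [0, 0, 0, 15/2, -25/2]
4 nonzero rows, so the 4 vectors span a space of dimension 4.
Since 4 = 4, the vectors are linearly independent.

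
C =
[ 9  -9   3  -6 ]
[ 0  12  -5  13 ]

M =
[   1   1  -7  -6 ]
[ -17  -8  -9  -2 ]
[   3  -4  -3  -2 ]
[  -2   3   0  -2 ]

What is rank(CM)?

First compute CM:
[[183,  51,   9, -30],
 [-245, -37, -93, -40]]
Now row reduce the product.
R2 ← R2 + (245/183)·R1: [0, 1908/61, -4938/61, -4890/61]
2 nonzero rows, so rank(CM) = 2.

2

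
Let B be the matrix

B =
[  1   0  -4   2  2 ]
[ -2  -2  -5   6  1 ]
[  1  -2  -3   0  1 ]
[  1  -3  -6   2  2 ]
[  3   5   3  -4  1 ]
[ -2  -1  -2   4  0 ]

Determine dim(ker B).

Row reduce to echelon form.
R2 ← R2 + (2)·R1: [0, -2, -13, 10, 5]
R3 ← R3 − R1: [0, -2, 1, -2, -1]
R4 ← R4 − R1: [0, -3, -2, 0, 0]
R5 ← R5 − (3)·R1: [0, 5, 15, -10, -5]
R6 ← R6 + (2)·R1: [0, -1, -10, 8, 4]
R3 ← R3 − R2: [0, 0, 14, -12, -6]
R4 ← R4 − (3/2)·R2: [0, 0, 35/2, -15, -15/2]
R5 ← R5 + (5/2)·R2: [0, 0, -35/2, 15, 15/2]
R6 ← R6 − (1/2)·R2: [0, 0, -7/2, 3, 3/2]
R4 ← R4 − (5/4)·R3: [0, 0, 0, 0, 0]
R5 ← R5 + (5/4)·R3: [0, 0, 0, 0, 0]
R6 ← R6 + (1/4)·R3: [0, 0, 0, 0, 0]
3 nonzero rows, so rank(B) = 3.
B has 5 columns; by rank–nullity, nullity = 5 − 3 = 2.

2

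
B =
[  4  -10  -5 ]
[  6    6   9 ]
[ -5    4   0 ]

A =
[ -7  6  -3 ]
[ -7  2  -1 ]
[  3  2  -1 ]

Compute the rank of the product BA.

First compute BA:
[[ 27,  -6,   3],
 [-57,  66, -33],
 [  7, -22,  11]]
Now row reduce the product.
R2 ← R2 + (19/9)·R1: [0, 160/3, -80/3]
R3 ← R3 − (7/27)·R1: [0, -184/9, 92/9]
R3 ← R3 + (23/60)·R2: [0, 0, 0]
2 nonzero rows, so rank(BA) = 2.

2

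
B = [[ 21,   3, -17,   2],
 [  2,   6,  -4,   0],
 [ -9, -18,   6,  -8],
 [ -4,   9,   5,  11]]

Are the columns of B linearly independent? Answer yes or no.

yes

Row reduce B to echelon form.
R2 ← R2 − (2/21)·R1: [0, 40/7, -50/21, -4/21]
R3 ← R3 + (3/7)·R1: [0, -117/7, -9/7, -50/7]
R4 ← R4 + (4/21)·R1: [0, 67/7, 37/21, 239/21]
R3 ← R3 + (117/40)·R2: [0, 0, -33/4, -77/10]
R4 ← R4 − (67/40)·R2: [0, 0, 23/4, 117/10]
R4 ← R4 + (23/33)·R3: [0, 0, 0, 19/3]
4 pivots among 4 columns.
Every column is a pivot column, so the columns are linearly independent.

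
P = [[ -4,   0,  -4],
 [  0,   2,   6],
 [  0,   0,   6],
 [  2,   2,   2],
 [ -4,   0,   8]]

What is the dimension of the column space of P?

3

Row reduce to echelon form.
R4 ← R4 + (1/2)·R1: [0, 2, 0]
R5 ← R5 − R1: [0, 0, 12]
R4 ← R4 − R2: [0, 0, -6]
R4 ← R4 + R3: [0, 0, 0]
R5 ← R5 − (2)·R3: [0, 0, 0]
Echelon form has 3 nonzero rows, so rank(P) = 3.
The column space has dimension equal to the rank: 3.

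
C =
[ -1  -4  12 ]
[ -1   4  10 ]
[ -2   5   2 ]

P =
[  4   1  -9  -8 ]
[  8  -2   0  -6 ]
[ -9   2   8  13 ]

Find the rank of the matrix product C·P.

First compute CP:
[[-144,  31, 105, 188],
 [-62,  11,  89, 114],
 [ 14,  -8,  34,  12]]
Now row reduce the product.
R2 ← R2 − (31/72)·R1: [0, -169/72, 1051/24, 595/18]
R3 ← R3 + (7/72)·R1: [0, -359/72, 1061/24, 545/18]
R3 ← R3 − (359/169)·R2: [0, 0, -8250/169, -6750/169]
3 nonzero rows, so rank(CP) = 3.

3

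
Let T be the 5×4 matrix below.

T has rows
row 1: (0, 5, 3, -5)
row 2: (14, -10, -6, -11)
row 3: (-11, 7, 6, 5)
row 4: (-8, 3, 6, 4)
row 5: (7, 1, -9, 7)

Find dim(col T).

4

Row reduce to echelon form.
Swap R1 ↔ R2
R3 ← R3 + (11/14)·R1: [0, -6/7, 9/7, -51/14]
R4 ← R4 + (4/7)·R1: [0, -19/7, 18/7, -16/7]
R5 ← R5 − (1/2)·R1: [0, 6, -6, 25/2]
R3 ← R3 + (6/35)·R2: [0, 0, 9/5, -9/2]
R4 ← R4 + (19/35)·R2: [0, 0, 21/5, -5]
R5 ← R5 − (6/5)·R2: [0, 0, -48/5, 37/2]
R4 ← R4 − (7/3)·R3: [0, 0, 0, 11/2]
R5 ← R5 + (16/3)·R3: [0, 0, 0, -11/2]
R5 ← R5 + R4: [0, 0, 0, 0]
Echelon form has 4 nonzero rows, so rank(T) = 4.
The column space has dimension equal to the rank: 4.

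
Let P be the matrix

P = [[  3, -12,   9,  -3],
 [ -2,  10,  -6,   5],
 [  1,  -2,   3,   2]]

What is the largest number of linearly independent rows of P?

Row reduce to echelon form.
R2 ← R2 + (2/3)·R1: [0, 2, 0, 3]
R3 ← R3 − (1/3)·R1: [0, 2, 0, 3]
R3 ← R3 − R2: [0, 0, 0, 0]
Echelon form has 2 nonzero rows, so rank(P) = 2.
The rank gives the maximum number of linearly independent rows: 2.

2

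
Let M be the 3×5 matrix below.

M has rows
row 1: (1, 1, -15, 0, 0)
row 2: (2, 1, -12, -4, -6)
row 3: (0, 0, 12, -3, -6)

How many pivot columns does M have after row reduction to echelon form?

3

Row reduce to echelon form.
R2 ← R2 − (2)·R1: [0, -1, 18, -4, -6]
Echelon form has 3 nonzero rows, so rank(M) = 3.
Each nonzero row contributes one pivot column: 3 pivot columns.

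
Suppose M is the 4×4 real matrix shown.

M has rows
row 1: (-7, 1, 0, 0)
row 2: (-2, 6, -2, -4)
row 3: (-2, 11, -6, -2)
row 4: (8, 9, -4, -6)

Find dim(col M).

3

Row reduce to echelon form.
R2 ← R2 − (2/7)·R1: [0, 40/7, -2, -4]
R3 ← R3 − (2/7)·R1: [0, 75/7, -6, -2]
R4 ← R4 + (8/7)·R1: [0, 71/7, -4, -6]
R3 ← R3 − (15/8)·R2: [0, 0, -9/4, 11/2]
R4 ← R4 − (71/40)·R2: [0, 0, -9/20, 11/10]
R4 ← R4 − (1/5)·R3: [0, 0, 0, 0]
Echelon form has 3 nonzero rows, so rank(M) = 3.
The column space has dimension equal to the rank: 3.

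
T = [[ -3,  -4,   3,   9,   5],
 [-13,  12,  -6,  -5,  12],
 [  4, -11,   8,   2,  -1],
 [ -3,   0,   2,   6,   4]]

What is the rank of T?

Row reduce to echelon form.
R2 ← R2 − (13/3)·R1: [0, 88/3, -19, -44, -29/3]
R3 ← R3 + (4/3)·R1: [0, -49/3, 12, 14, 17/3]
R4 ← R4 − R1: [0, 4, -1, -3, -1]
R3 ← R3 + (49/88)·R2: [0, 0, 125/88, -21/2, 25/88]
R4 ← R4 − (3/22)·R2: [0, 0, 35/22, 3, 7/22]
R4 ← R4 − (28/25)·R3: [0, 0, 0, 369/25, 0]
Echelon form has 4 nonzero rows, so rank(T) = 4.

4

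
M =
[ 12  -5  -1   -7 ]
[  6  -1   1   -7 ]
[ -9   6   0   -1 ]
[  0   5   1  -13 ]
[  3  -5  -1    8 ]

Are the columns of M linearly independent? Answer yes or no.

no

Row reduce M to echelon form.
R2 ← R2 − (1/2)·R1: [0, 3/2, 3/2, -7/2]
R3 ← R3 + (3/4)·R1: [0, 9/4, -3/4, -25/4]
R5 ← R5 − (1/4)·R1: [0, -15/4, -3/4, 39/4]
R3 ← R3 − (3/2)·R2: [0, 0, -3, -1]
R4 ← R4 − (10/3)·R2: [0, 0, -4, -4/3]
R5 ← R5 + (5/2)·R2: [0, 0, 3, 1]
R4 ← R4 − (4/3)·R3: [0, 0, 0, 0]
R5 ← R5 + R3: [0, 0, 0, 0]
3 pivots among 4 columns.
Only 3 < 4 pivot columns, so the columns are linearly dependent.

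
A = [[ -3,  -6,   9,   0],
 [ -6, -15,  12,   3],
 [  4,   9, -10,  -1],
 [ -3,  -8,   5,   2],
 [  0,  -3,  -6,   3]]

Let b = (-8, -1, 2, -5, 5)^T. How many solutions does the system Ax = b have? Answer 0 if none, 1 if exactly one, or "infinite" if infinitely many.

0

Row reduce the augmented matrix [A | b].
R2 ← R2 − (2)·R1: [0, -3, -6, 3, 15]
R3 ← R3 + (4/3)·R1: [0, 1, 2, -1, -26/3]
R4 ← R4 − R1: [0, -2, -4, 2, 3]
R3 ← R3 + (1/3)·R2: [0, 0, 0, 0, -11/3]
R4 ← R4 − (2/3)·R2: [0, 0, 0, 0, -7]
R5 ← R5 − R2: [0, 0, 0, 0, -10]
R4 ← R4 − (21/11)·R3: [0, 0, 0, 0, 0]
R5 ← R5 − (30/11)·R3: [0, 0, 0, 0, 0]
The echelon form has 3 nonzero rows; the last pivot sits in the augmented column, so rank(A) = 2 but rank([A|b]) = 3.
Since the ranks differ, the system is inconsistent.
It has no solutions.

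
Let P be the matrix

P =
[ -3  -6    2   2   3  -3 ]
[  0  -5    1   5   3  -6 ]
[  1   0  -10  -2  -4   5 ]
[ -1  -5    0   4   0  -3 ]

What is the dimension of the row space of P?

Row reduce to echelon form.
R3 ← R3 + (1/3)·R1: [0, -2, -28/3, -4/3, -3, 4]
R4 ← R4 − (1/3)·R1: [0, -3, -2/3, 10/3, -1, -2]
R3 ← R3 − (2/5)·R2: [0, 0, -146/15, -10/3, -21/5, 32/5]
R4 ← R4 − (3/5)·R2: [0, 0, -19/15, 1/3, -14/5, 8/5]
R4 ← R4 − (19/146)·R3: [0, 0, 0, 56/73, -329/146, 56/73]
Echelon form has 4 nonzero rows, so rank(P) = 4.
The row space has dimension equal to the rank: 4.

4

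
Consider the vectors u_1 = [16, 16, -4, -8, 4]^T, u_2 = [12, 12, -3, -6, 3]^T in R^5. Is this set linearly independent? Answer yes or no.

no

Form the matrix with these vectors as rows and row reduce.
R2 ← R2 − (3/4)·R1: [0, 0, 0, 0, 0]
1 nonzero row, so the 2 vectors span a space of dimension 1.
Since 1 < 2, the vectors are linearly dependent.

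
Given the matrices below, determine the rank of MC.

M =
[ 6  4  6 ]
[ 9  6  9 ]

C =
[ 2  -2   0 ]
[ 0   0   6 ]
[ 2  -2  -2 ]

1

First compute MC:
[[ 24, -24,  12],
 [ 36, -36,  18]]
Now row reduce the product.
R2 ← R2 − (3/2)·R1: [0, 0, 0]
1 nonzero row, so rank(MC) = 1.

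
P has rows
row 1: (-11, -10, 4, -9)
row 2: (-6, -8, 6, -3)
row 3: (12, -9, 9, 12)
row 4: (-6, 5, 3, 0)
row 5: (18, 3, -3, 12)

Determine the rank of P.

3

Row reduce to echelon form.
R2 ← R2 − (6/11)·R1: [0, -28/11, 42/11, 21/11]
R3 ← R3 + (12/11)·R1: [0, -219/11, 147/11, 24/11]
R4 ← R4 − (6/11)·R1: [0, 115/11, 9/11, 54/11]
R5 ← R5 + (18/11)·R1: [0, -147/11, 39/11, -30/11]
R3 ← R3 − (219/28)·R2: [0, 0, -33/2, -51/4]
R4 ← R4 + (115/28)·R2: [0, 0, 33/2, 51/4]
R5 ← R5 − (21/4)·R2: [0, 0, -33/2, -51/4]
R4 ← R4 + R3: [0, 0, 0, 0]
R5 ← R5 − R3: [0, 0, 0, 0]
Echelon form has 3 nonzero rows, so rank(P) = 3.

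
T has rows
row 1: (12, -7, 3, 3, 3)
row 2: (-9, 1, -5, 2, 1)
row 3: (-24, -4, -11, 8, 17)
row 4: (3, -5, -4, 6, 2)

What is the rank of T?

Row reduce to echelon form.
R2 ← R2 + (3/4)·R1: [0, -17/4, -11/4, 17/4, 13/4]
R3 ← R3 + (2)·R1: [0, -18, -5, 14, 23]
R4 ← R4 − (1/4)·R1: [0, -13/4, -19/4, 21/4, 5/4]
R3 ← R3 − (72/17)·R2: [0, 0, 113/17, -4, 157/17]
R4 ← R4 − (13/17)·R2: [0, 0, -45/17, 2, -21/17]
R4 ← R4 + (45/113)·R3: [0, 0, 0, 46/113, 276/113]
Echelon form has 4 nonzero rows, so rank(T) = 4.

4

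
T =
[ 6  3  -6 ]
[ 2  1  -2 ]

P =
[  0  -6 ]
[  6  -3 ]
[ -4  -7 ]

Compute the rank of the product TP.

First compute TP:
[[ 42,  -3],
 [ 14,  -1]]
Now row reduce the product.
R2 ← R2 − (1/3)·R1: [0, 0]
1 nonzero row, so rank(TP) = 1.

1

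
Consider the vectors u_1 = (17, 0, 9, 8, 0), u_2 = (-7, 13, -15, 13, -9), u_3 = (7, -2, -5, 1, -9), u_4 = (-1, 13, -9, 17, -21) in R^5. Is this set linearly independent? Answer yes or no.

Form the matrix with these vectors as rows and row reduce.
R2 ← R2 + (7/17)·R1: [0, 13, -192/17, 277/17, -9]
R3 ← R3 − (7/17)·R1: [0, -2, -148/17, -39/17, -9]
R4 ← R4 + (1/17)·R1: [0, 13, -144/17, 297/17, -21]
R3 ← R3 + (2/13)·R2: [0, 0, -2308/221, 47/221, -135/13]
R4 ← R4 − R2: [0, 0, 48/17, 20/17, -12]
R4 ← R4 + (156/577)·R3: [0, 0, 0, 712/577, -8544/577]
4 nonzero rows, so the 4 vectors span a space of dimension 4.
Since 4 = 4, the vectors are linearly independent.

yes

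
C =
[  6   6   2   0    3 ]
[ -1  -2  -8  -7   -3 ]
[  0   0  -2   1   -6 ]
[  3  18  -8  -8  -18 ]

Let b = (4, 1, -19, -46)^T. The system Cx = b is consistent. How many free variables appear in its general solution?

Row reduce the augmented matrix [C | b].
R2 ← R2 + (1/6)·R1: [0, -1, -23/3, -7, -5/2, 5/3]
R4 ← R4 − (1/2)·R1: [0, 15, -9, -8, -39/2, -48]
R4 ← R4 + (15)·R2: [0, 0, -124, -113, -57, -23]
R4 ← R4 − (62)·R3: [0, 0, 0, -175, 315, 1155]
The echelon form has 4 nonzero rows, and every pivot lies in the first 5 columns, so rank(C) = rank([C|b]) = 4.
The system is consistent.
Free variables = (unknowns) − (rank) = 5 − 4 = 1.

1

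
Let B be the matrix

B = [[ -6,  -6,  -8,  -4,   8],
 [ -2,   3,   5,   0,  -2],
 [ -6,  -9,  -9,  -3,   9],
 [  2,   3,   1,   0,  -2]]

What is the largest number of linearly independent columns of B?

3

Row reduce to echelon form.
R2 ← R2 − (1/3)·R1: [0, 5, 23/3, 4/3, -14/3]
R3 ← R3 − R1: [0, -3, -1, 1, 1]
R4 ← R4 + (1/3)·R1: [0, 1, -5/3, -4/3, 2/3]
R3 ← R3 + (3/5)·R2: [0, 0, 18/5, 9/5, -9/5]
R4 ← R4 − (1/5)·R2: [0, 0, -16/5, -8/5, 8/5]
R4 ← R4 + (8/9)·R3: [0, 0, 0, 0, 0]
Echelon form has 3 nonzero rows, so rank(B) = 3.
The rank gives the maximum number of linearly independent columns: 3.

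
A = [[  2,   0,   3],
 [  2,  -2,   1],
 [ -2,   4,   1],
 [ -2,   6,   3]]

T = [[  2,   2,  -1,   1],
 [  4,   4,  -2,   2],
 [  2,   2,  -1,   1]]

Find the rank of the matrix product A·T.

First compute AT:
[[ 10,  10,  -5,   5],
 [ -2,  -2,   1,  -1],
 [ 14,  14,  -7,   7],
 [ 26,  26, -13,  13]]
Now row reduce the product.
R2 ← R2 + (1/5)·R1: [0, 0, 0, 0]
R3 ← R3 − (7/5)·R1: [0, 0, 0, 0]
R4 ← R4 − (13/5)·R1: [0, 0, 0, 0]
1 nonzero row, so rank(AT) = 1.

1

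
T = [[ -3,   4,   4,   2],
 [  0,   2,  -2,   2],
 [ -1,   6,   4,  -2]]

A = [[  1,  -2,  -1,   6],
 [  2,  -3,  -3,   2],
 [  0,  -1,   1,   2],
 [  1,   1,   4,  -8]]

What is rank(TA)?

First compute TA:
[[  7,  -8,   3, -18],
 [  6,  -2,   0, -16],
 [  9, -22, -21,  30]]
Now row reduce the product.
R2 ← R2 − (6/7)·R1: [0, 34/7, -18/7, -4/7]
R3 ← R3 − (9/7)·R1: [0, -82/7, -174/7, 372/7]
R3 ← R3 + (41/17)·R2: [0, 0, -528/17, 880/17]
3 nonzero rows, so rank(TA) = 3.

3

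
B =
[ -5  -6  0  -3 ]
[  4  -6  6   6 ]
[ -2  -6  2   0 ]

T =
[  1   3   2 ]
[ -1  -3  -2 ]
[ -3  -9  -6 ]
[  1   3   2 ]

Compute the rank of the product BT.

First compute BT:
[[ -2,  -6,  -4],
 [ -2,  -6,  -4],
 [ -2,  -6,  -4]]
Now row reduce the product.
R2 ← R2 − R1: [0, 0, 0]
R3 ← R3 − R1: [0, 0, 0]
1 nonzero row, so rank(BT) = 1.

1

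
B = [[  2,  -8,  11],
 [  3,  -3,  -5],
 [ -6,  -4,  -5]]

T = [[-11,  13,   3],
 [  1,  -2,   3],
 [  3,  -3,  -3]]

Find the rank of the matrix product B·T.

First compute BT:
[[  3,   9, -51],
 [-51,  60,  15],
 [ 47, -55, -15]]
Now row reduce the product.
R2 ← R2 + (17)·R1: [0, 213, -852]
R3 ← R3 − (47/3)·R1: [0, -196, 784]
R3 ← R3 + (196/213)·R2: [0, 0, 0]
2 nonzero rows, so rank(BT) = 2.

2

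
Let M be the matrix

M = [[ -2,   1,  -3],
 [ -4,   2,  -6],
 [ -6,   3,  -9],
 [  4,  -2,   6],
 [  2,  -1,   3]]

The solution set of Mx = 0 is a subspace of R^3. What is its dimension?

2

Row reduce to echelon form.
R2 ← R2 − (2)·R1: [0, 0, 0]
R3 ← R3 − (3)·R1: [0, 0, 0]
R4 ← R4 + (2)·R1: [0, 0, 0]
R5 ← R5 + R1: [0, 0, 0]
1 nonzero row, so rank(M) = 1.
M has 3 columns; by rank–nullity, nullity = 3 − 1 = 2.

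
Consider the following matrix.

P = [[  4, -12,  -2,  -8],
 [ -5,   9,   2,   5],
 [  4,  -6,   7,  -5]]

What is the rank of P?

3

Row reduce to echelon form.
R2 ← R2 + (5/4)·R1: [0, -6, -1/2, -5]
R3 ← R3 − R1: [0, 6, 9, 3]
R3 ← R3 + R2: [0, 0, 17/2, -2]
Echelon form has 3 nonzero rows, so rank(P) = 3.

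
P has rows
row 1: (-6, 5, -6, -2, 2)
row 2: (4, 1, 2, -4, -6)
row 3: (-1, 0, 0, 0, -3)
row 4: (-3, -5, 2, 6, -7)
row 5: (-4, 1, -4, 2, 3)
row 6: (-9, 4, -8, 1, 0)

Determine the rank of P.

4

Row reduce to echelon form.
R2 ← R2 + (2/3)·R1: [0, 13/3, -2, -16/3, -14/3]
R3 ← R3 − (1/6)·R1: [0, -5/6, 1, 1/3, -10/3]
R4 ← R4 − (1/2)·R1: [0, -15/2, 5, 7, -8]
R5 ← R5 − (2/3)·R1: [0, -7/3, 0, 10/3, 5/3]
R6 ← R6 − (3/2)·R1: [0, -7/2, 1, 4, -3]
R3 ← R3 + (5/26)·R2: [0, 0, 8/13, -9/13, -55/13]
R4 ← R4 + (45/26)·R2: [0, 0, 20/13, -29/13, -209/13]
R5 ← R5 + (7/13)·R2: [0, 0, -14/13, 6/13, -11/13]
R6 ← R6 + (21/26)·R2: [0, 0, -8/13, -4/13, -88/13]
R4 ← R4 − (5/2)·R3: [0, 0, 0, -1/2, -11/2]
R5 ← R5 + (7/4)·R3: [0, 0, 0, -3/4, -33/4]
R6 ← R6 + R3: [0, 0, 0, -1, -11]
R5 ← R5 − (3/2)·R4: [0, 0, 0, 0, 0]
R6 ← R6 − (2)·R4: [0, 0, 0, 0, 0]
Echelon form has 4 nonzero rows, so rank(P) = 4.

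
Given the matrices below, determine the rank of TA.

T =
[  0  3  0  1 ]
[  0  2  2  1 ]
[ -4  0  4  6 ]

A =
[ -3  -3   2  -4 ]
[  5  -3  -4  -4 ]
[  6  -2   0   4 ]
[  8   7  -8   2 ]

3

First compute TA:
[[ 23,  -2, -20, -10],
 [ 30,  -3, -16,   2],
 [ 84,  46, -56,  44]]
Now row reduce the product.
R2 ← R2 − (30/23)·R1: [0, -9/23, 232/23, 346/23]
R3 ← R3 − (84/23)·R1: [0, 1226/23, 392/23, 1852/23]
R3 ← R3 + (1226/9)·R2: [0, 0, 12520/9, 19168/9]
3 nonzero rows, so rank(TA) = 3.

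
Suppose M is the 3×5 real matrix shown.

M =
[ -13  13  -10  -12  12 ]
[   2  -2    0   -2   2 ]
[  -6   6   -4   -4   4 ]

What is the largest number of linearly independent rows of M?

2

Row reduce to echelon form.
R2 ← R2 + (2/13)·R1: [0, 0, -20/13, -50/13, 50/13]
R3 ← R3 − (6/13)·R1: [0, 0, 8/13, 20/13, -20/13]
R3 ← R3 + (2/5)·R2: [0, 0, 0, 0, 0]
Echelon form has 2 nonzero rows, so rank(M) = 2.
The rank gives the maximum number of linearly independent rows: 2.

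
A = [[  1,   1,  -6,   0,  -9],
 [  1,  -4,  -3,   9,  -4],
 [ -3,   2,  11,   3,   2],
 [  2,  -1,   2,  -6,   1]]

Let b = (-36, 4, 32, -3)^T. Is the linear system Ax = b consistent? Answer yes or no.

yes

Row reduce the augmented matrix [A | b].
R2 ← R2 − R1: [0, -5, 3, 9, 5, 40]
R3 ← R3 + (3)·R1: [0, 5, -7, 3, -25, -76]
R4 ← R4 − (2)·R1: [0, -3, 14, -6, 19, 69]
R3 ← R3 + R2: [0, 0, -4, 12, -20, -36]
R4 ← R4 − (3/5)·R2: [0, 0, 61/5, -57/5, 16, 45]
R4 ← R4 + (61/20)·R3: [0, 0, 0, 126/5, -45, -324/5]
The echelon form has 4 nonzero rows, and every pivot lies in the first 5 columns, so rank(A) = rank([A|b]) = 4.
The system is consistent.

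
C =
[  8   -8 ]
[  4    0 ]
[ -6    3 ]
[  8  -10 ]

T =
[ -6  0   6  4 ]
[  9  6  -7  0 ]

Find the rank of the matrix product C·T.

First compute CT:
[[-120, -48, 104,  32],
 [-24,   0,  24,  16],
 [ 63,  18, -57, -24],
 [-138, -60, 118,  32]]
Now row reduce the product.
R2 ← R2 − (1/5)·R1: [0, 48/5, 16/5, 48/5]
R3 ← R3 + (21/40)·R1: [0, -36/5, -12/5, -36/5]
R4 ← R4 − (23/20)·R1: [0, -24/5, -8/5, -24/5]
R3 ← R3 + (3/4)·R2: [0, 0, 0, 0]
R4 ← R4 + (1/2)·R2: [0, 0, 0, 0]
2 nonzero rows, so rank(CT) = 2.

2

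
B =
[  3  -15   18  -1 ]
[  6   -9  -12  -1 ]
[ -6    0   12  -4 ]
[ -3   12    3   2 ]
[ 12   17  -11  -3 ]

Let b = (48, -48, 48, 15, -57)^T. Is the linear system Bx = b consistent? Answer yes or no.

Row reduce the augmented matrix [B | b].
R2 ← R2 − (2)·R1: [0, 21, -48, 1, -144]
R3 ← R3 + (2)·R1: [0, -30, 48, -6, 144]
R4 ← R4 + R1: [0, -3, 21, 1, 63]
R5 ← R5 − (4)·R1: [0, 77, -83, 1, -249]
R3 ← R3 + (10/7)·R2: [0, 0, -144/7, -32/7, -432/7]
R4 ← R4 + (1/7)·R2: [0, 0, 99/7, 8/7, 297/7]
R5 ← R5 − (11/3)·R2: [0, 0, 93, -8/3, 279]
R4 ← R4 + (11/16)·R3: [0, 0, 0, -2, 0]
R5 ← R5 + (217/48)·R3: [0, 0, 0, -70/3, 0]
R5 ← R5 − (35/3)·R4: [0, 0, 0, 0, 0]
The echelon form has 4 nonzero rows, and every pivot lies in the first 4 columns, so rank(B) = rank([B|b]) = 4.
The system is consistent.

yes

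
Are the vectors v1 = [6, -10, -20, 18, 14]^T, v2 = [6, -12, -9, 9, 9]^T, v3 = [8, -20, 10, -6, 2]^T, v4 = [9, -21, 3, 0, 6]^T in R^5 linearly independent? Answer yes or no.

Form the matrix with these vectors as rows and row reduce.
R2 ← R2 − R1: [0, -2, 11, -9, -5]
R3 ← R3 − (4/3)·R1: [0, -20/3, 110/3, -30, -50/3]
R4 ← R4 − (3/2)·R1: [0, -6, 33, -27, -15]
R3 ← R3 − (10/3)·R2: [0, 0, 0, 0, 0]
R4 ← R4 − (3)·R2: [0, 0, 0, 0, 0]
2 nonzero rows, so the 4 vectors span a space of dimension 2.
Since 2 < 4, the vectors are linearly dependent.

no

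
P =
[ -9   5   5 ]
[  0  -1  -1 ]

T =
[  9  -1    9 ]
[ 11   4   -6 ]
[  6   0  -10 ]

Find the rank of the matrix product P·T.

2

First compute PT:
[[  4,  29, -161],
 [-17,  -4,  16]]
Now row reduce the product.
R2 ← R2 + (17/4)·R1: [0, 477/4, -2673/4]
2 nonzero rows, so rank(PT) = 2.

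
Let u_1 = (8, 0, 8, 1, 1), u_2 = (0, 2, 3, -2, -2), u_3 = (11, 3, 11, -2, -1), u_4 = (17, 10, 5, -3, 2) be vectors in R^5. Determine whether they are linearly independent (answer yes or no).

Form the matrix with these vectors as rows and row reduce.
R3 ← R3 − (11/8)·R1: [0, 3, 0, -27/8, -19/8]
R4 ← R4 − (17/8)·R1: [0, 10, -12, -41/8, -1/8]
R3 ← R3 − (3/2)·R2: [0, 0, -9/2, -3/8, 5/8]
R4 ← R4 − (5)·R2: [0, 0, -27, 39/8, 79/8]
R4 ← R4 − (6)·R3: [0, 0, 0, 57/8, 49/8]
4 nonzero rows, so the 4 vectors span a space of dimension 4.
Since 4 = 4, the vectors are linearly independent.

yes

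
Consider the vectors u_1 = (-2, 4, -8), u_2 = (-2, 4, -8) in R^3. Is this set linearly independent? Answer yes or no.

no

Form the matrix with these vectors as rows and row reduce.
R2 ← R2 − R1: [0, 0, 0]
1 nonzero row, so the 2 vectors span a space of dimension 1.
Since 1 < 2, the vectors are linearly dependent.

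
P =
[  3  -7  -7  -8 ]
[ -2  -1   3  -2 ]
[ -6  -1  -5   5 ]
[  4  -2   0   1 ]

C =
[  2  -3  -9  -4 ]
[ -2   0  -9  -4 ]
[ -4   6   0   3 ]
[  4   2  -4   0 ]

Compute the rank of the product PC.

4

First compute PC:
[[ 16, -67,  68,  -5],
 [-22,  20,  35,  21],
 [ 30,  -2,  43,  13],
 [ 16, -10, -22,  -8]]
Now row reduce the product.
R2 ← R2 + (11/8)·R1: [0, -577/8, 257/2, 113/8]
R3 ← R3 − (15/8)·R1: [0, 989/8, -169/2, 179/8]
R4 ← R4 − R1: [0, 57, -90, -3]
R3 ← R3 + (989/577)·R2: [0, 0, 78330/577, 26880/577]
R4 ← R4 + (456/577)·R2: [0, 0, 6666/577, 4710/577]
R4 ← R4 − (1111/13055)·R3: [0, 0, 0, 1566/373]
4 nonzero rows, so rank(PC) = 4.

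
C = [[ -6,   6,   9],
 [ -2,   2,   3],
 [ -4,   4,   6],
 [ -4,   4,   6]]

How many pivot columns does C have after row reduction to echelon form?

1

Row reduce to echelon form.
R2 ← R2 − (1/3)·R1: [0, 0, 0]
R3 ← R3 − (2/3)·R1: [0, 0, 0]
R4 ← R4 − (2/3)·R1: [0, 0, 0]
Echelon form has 1 nonzero row, so rank(C) = 1.
Each nonzero row contributes one pivot column: 1 pivot columns.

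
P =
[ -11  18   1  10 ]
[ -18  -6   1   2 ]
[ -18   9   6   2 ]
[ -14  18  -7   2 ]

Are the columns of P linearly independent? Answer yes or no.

yes

Row reduce P to echelon form.
R2 ← R2 − (18/11)·R1: [0, -390/11, -7/11, -158/11]
R3 ← R3 − (18/11)·R1: [0, -225/11, 48/11, -158/11]
R4 ← R4 − (14/11)·R1: [0, -54/11, -91/11, -118/11]
R3 ← R3 − (15/26)·R2: [0, 0, 123/26, -79/13]
R4 ← R4 − (9/65)·R2: [0, 0, -532/65, -568/65]
R4 ← R4 + (1064/615)·R3: [0, 0, 0, -2368/123]
4 pivots among 4 columns.
Every column is a pivot column, so the columns are linearly independent.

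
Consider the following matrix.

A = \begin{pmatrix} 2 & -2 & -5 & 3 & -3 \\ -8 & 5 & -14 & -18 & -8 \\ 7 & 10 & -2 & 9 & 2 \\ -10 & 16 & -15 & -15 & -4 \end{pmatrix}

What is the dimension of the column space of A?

Row reduce to echelon form.
R2 ← R2 + (4)·R1: [0, -3, -34, -6, -20]
R3 ← R3 − (7/2)·R1: [0, 17, 31/2, -3/2, 25/2]
R4 ← R4 + (5)·R1: [0, 6, -40, 0, -19]
R3 ← R3 + (17/3)·R2: [0, 0, -1063/6, -71/2, -605/6]
R4 ← R4 + (2)·R2: [0, 0, -108, -12, -59]
R4 ← R4 − (648/1063)·R3: [0, 0, 0, 10248/1063, 2623/1063]
Echelon form has 4 nonzero rows, so rank(A) = 4.
The column space has dimension equal to the rank: 4.

4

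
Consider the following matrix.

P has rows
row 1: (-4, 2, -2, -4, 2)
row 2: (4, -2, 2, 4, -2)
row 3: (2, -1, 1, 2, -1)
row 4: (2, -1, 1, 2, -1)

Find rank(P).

Row reduce to echelon form.
R2 ← R2 + R1: [0, 0, 0, 0, 0]
R3 ← R3 + (1/2)·R1: [0, 0, 0, 0, 0]
R4 ← R4 + (1/2)·R1: [0, 0, 0, 0, 0]
Echelon form has 1 nonzero row, so rank(P) = 1.

1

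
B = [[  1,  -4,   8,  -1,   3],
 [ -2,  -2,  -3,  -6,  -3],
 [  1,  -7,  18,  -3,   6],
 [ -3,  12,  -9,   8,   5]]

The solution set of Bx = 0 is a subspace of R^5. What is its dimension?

Row reduce to echelon form.
R2 ← R2 + (2)·R1: [0, -10, 13, -8, 3]
R3 ← R3 − R1: [0, -3, 10, -2, 3]
R4 ← R4 + (3)·R1: [0, 0, 15, 5, 14]
R3 ← R3 − (3/10)·R2: [0, 0, 61/10, 2/5, 21/10]
R4 ← R4 − (150/61)·R3: [0, 0, 0, 245/61, 539/61]
4 nonzero rows, so rank(B) = 4.
B has 5 columns; by rank–nullity, nullity = 5 − 4 = 1.

1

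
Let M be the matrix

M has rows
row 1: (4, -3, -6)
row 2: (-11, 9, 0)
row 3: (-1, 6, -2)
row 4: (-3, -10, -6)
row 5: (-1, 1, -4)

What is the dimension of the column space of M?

Row reduce to echelon form.
R2 ← R2 + (11/4)·R1: [0, 3/4, -33/2]
R3 ← R3 + (1/4)·R1: [0, 21/4, -7/2]
R4 ← R4 + (3/4)·R1: [0, -49/4, -21/2]
R5 ← R5 + (1/4)·R1: [0, 1/4, -11/2]
R3 ← R3 − (7)·R2: [0, 0, 112]
R4 ← R4 + (49/3)·R2: [0, 0, -280]
R5 ← R5 − (1/3)·R2: [0, 0, 0]
R4 ← R4 + (5/2)·R3: [0, 0, 0]
Echelon form has 3 nonzero rows, so rank(M) = 3.
The column space has dimension equal to the rank: 3.

3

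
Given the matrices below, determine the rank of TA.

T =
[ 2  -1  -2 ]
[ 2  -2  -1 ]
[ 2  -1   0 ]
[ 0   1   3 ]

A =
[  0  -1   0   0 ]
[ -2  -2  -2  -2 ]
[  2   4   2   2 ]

First compute TA:
[[ -2,  -8,  -2,  -2],
 [  2,  -2,   2,   2],
 [  2,   0,   2,   2],
 [  4,  10,   4,   4]]
Now row reduce the product.
R2 ← R2 + R1: [0, -10, 0, 0]
R3 ← R3 + R1: [0, -8, 0, 0]
R4 ← R4 + (2)·R1: [0, -6, 0, 0]
R3 ← R3 − (4/5)·R2: [0, 0, 0, 0]
R4 ← R4 − (3/5)·R2: [0, 0, 0, 0]
2 nonzero rows, so rank(TA) = 2.

2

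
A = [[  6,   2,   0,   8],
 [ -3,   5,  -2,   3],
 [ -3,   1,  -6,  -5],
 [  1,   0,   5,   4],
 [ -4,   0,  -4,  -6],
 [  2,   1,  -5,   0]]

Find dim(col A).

Row reduce to echelon form.
R2 ← R2 + (1/2)·R1: [0, 6, -2, 7]
R3 ← R3 + (1/2)·R1: [0, 2, -6, -1]
R4 ← R4 − (1/6)·R1: [0, -1/3, 5, 8/3]
R5 ← R5 + (2/3)·R1: [0, 4/3, -4, -2/3]
R6 ← R6 − (1/3)·R1: [0, 1/3, -5, -8/3]
R3 ← R3 − (1/3)·R2: [0, 0, -16/3, -10/3]
R4 ← R4 + (1/18)·R2: [0, 0, 44/9, 55/18]
R5 ← R5 − (2/9)·R2: [0, 0, -32/9, -20/9]
R6 ← R6 − (1/18)·R2: [0, 0, -44/9, -55/18]
R4 ← R4 + (11/12)·R3: [0, 0, 0, 0]
R5 ← R5 − (2/3)·R3: [0, 0, 0, 0]
R6 ← R6 − (11/12)·R3: [0, 0, 0, 0]
Echelon form has 3 nonzero rows, so rank(A) = 3.
The column space has dimension equal to the rank: 3.

3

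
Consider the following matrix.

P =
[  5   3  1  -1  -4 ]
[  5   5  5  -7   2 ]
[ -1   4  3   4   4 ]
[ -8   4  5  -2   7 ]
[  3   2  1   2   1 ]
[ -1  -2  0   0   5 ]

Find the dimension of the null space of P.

Row reduce to echelon form.
R2 ← R2 − R1: [0, 2, 4, -6, 6]
R3 ← R3 + (1/5)·R1: [0, 23/5, 16/5, 19/5, 16/5]
R4 ← R4 + (8/5)·R1: [0, 44/5, 33/5, -18/5, 3/5]
R5 ← R5 − (3/5)·R1: [0, 1/5, 2/5, 13/5, 17/5]
R6 ← R6 + (1/5)·R1: [0, -7/5, 1/5, -1/5, 21/5]
R3 ← R3 − (23/10)·R2: [0, 0, -6, 88/5, -53/5]
R4 ← R4 − (22/5)·R2: [0, 0, -11, 114/5, -129/5]
R5 ← R5 − (1/10)·R2: [0, 0, 0, 16/5, 14/5]
R6 ← R6 + (7/10)·R2: [0, 0, 3, -22/5, 42/5]
R4 ← R4 − (11/6)·R3: [0, 0, 0, -142/15, -191/30]
R6 ← R6 + (1/2)·R3: [0, 0, 0, 22/5, 31/10]
R5 ← R5 + (24/71)·R4: [0, 0, 0, 0, 46/71]
R6 ← R6 + (33/71)·R4: [0, 0, 0, 0, 10/71]
R6 ← R6 − (5/23)·R5: [0, 0, 0, 0, 0]
5 nonzero rows, so rank(P) = 5.
P has 5 columns; by rank–nullity, nullity = 5 − 5 = 0.

0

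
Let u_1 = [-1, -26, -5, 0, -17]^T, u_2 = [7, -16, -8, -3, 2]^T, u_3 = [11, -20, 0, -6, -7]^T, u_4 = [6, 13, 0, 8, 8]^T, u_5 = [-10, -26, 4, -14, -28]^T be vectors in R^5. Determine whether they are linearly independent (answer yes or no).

yes

Form the matrix with these vectors as rows and row reduce.
R2 ← R2 + (7)·R1: [0, -198, -43, -3, -117]
R3 ← R3 + (11)·R1: [0, -306, -55, -6, -194]
R4 ← R4 + (6)·R1: [0, -143, -30, 8, -94]
R5 ← R5 − (10)·R1: [0, 234, 54, -14, 142]
R3 ← R3 − (17/11)·R2: [0, 0, 126/11, -15/11, -145/11]
R4 ← R4 − (13/18)·R2: [0, 0, 19/18, 61/6, -19/2]
R5 ← R5 + (13/11)·R2: [0, 0, 35/11, -193/11, 41/11]
R4 ← R4 − (209/2268)·R3: [0, 0, 0, 7781/756, -18791/2268]
R5 ← R5 − (5/18)·R3: [0, 0, 0, -103/6, 133/18]
R5 ← R5 + (12978/7781)·R4: [0, 0, 0, 0, -150100/23343]
5 nonzero rows, so the 5 vectors span a space of dimension 5.
Since 5 = 5, the vectors are linearly independent.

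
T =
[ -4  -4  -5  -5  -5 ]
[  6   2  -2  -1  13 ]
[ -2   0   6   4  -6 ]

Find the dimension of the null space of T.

Row reduce to echelon form.
R2 ← R2 + (3/2)·R1: [0, -4, -19/2, -17/2, 11/2]
R3 ← R3 − (1/2)·R1: [0, 2, 17/2, 13/2, -7/2]
R3 ← R3 + (1/2)·R2: [0, 0, 15/4, 9/4, -3/4]
3 nonzero rows, so rank(T) = 3.
T has 5 columns; by rank–nullity, nullity = 5 − 3 = 2.

2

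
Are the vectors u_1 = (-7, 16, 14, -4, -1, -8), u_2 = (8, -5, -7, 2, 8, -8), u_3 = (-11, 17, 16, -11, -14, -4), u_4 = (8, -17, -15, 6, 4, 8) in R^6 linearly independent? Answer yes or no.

no

Form the matrix with these vectors as rows and row reduce.
R2 ← R2 + (8/7)·R1: [0, 93/7, 9, -18/7, 48/7, -120/7]
R3 ← R3 − (11/7)·R1: [0, -57/7, -6, -33/7, -87/7, 60/7]
R4 ← R4 + (8/7)·R1: [0, 9/7, 1, 10/7, 20/7, -8/7]
R3 ← R3 + (19/31)·R2: [0, 0, -15/31, -195/31, -255/31, -60/31]
R4 ← R4 − (3/31)·R2: [0, 0, 4/31, 52/31, 68/31, 16/31]
R4 ← R4 + (4/15)·R3: [0, 0, 0, 0, 0, 0]
3 nonzero rows, so the 4 vectors span a space of dimension 3.
Since 3 < 4, the vectors are linearly dependent.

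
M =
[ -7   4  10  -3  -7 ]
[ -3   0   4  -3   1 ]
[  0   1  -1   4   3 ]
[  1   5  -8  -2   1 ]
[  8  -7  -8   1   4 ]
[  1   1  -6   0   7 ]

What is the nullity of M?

0

Row reduce to echelon form.
R2 ← R2 − (3/7)·R1: [0, -12/7, -2/7, -12/7, 4]
R4 ← R4 + (1/7)·R1: [0, 39/7, -46/7, -17/7, 0]
R5 ← R5 + (8/7)·R1: [0, -17/7, 24/7, -17/7, -4]
R6 ← R6 + (1/7)·R1: [0, 11/7, -32/7, -3/7, 6]
R3 ← R3 + (7/12)·R2: [0, 0, -7/6, 3, 16/3]
R4 ← R4 + (13/4)·R2: [0, 0, -15/2, -8, 13]
R5 ← R5 − (17/12)·R2: [0, 0, 23/6, 0, -29/3]
R6 ← R6 + (11/12)·R2: [0, 0, -29/6, -2, 29/3]
R4 ← R4 − (45/7)·R3: [0, 0, 0, -191/7, -149/7]
R5 ← R5 + (23/7)·R3: [0, 0, 0, 69/7, 55/7]
R6 ← R6 − (29/7)·R3: [0, 0, 0, -101/7, -87/7]
R5 ← R5 + (69/191)·R4: [0, 0, 0, 0, 32/191]
R6 ← R6 − (101/191)·R4: [0, 0, 0, 0, -224/191]
R6 ← R6 + (7)·R5: [0, 0, 0, 0, 0]
5 nonzero rows, so rank(M) = 5.
M has 5 columns; by rank–nullity, nullity = 5 − 5 = 0.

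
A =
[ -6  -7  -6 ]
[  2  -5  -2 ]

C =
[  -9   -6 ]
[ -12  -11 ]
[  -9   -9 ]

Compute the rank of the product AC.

First compute AC:
[[192, 167],
 [ 60,  61]]
Now row reduce the product.
R2 ← R2 − (5/16)·R1: [0, 141/16]
2 nonzero rows, so rank(AC) = 2.

2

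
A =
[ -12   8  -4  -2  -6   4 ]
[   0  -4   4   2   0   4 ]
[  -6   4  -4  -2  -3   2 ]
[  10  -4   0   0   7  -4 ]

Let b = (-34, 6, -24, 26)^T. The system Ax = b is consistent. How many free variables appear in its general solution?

2

Row reduce the augmented matrix [A | b].
R3 ← R3 − (1/2)·R1: [0, 0, -2, -1, 0, 0, -7]
R4 ← R4 + (5/6)·R1: [0, 8/3, -10/3, -5/3, 2, -2/3, -7/3]
R4 ← R4 + (2/3)·R2: [0, 0, -2/3, -1/3, 2, 2, 5/3]
R4 ← R4 − (1/3)·R3: [0, 0, 0, 0, 2, 2, 4]
The echelon form has 4 nonzero rows, and every pivot lies in the first 6 columns, so rank(A) = rank([A|b]) = 4.
The system is consistent.
Free variables = (unknowns) − (rank) = 6 − 4 = 2.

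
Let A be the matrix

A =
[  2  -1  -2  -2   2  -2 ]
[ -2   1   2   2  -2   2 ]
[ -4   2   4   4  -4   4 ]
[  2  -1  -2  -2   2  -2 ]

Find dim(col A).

1

Row reduce to echelon form.
R2 ← R2 + R1: [0, 0, 0, 0, 0, 0]
R3 ← R3 + (2)·R1: [0, 0, 0, 0, 0, 0]
R4 ← R4 − R1: [0, 0, 0, 0, 0, 0]
Echelon form has 1 nonzero row, so rank(A) = 1.
The column space has dimension equal to the rank: 1.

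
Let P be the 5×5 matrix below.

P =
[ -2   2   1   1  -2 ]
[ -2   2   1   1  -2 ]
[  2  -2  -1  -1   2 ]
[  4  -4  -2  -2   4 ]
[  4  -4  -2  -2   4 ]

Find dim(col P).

Row reduce to echelon form.
R2 ← R2 − R1: [0, 0, 0, 0, 0]
R3 ← R3 + R1: [0, 0, 0, 0, 0]
R4 ← R4 + (2)·R1: [0, 0, 0, 0, 0]
R5 ← R5 + (2)·R1: [0, 0, 0, 0, 0]
Echelon form has 1 nonzero row, so rank(P) = 1.
The column space has dimension equal to the rank: 1.

1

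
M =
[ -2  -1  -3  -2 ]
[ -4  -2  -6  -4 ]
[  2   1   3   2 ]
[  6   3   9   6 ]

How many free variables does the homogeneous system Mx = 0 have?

Row reduce to echelon form.
R2 ← R2 − (2)·R1: [0, 0, 0, 0]
R3 ← R3 + R1: [0, 0, 0, 0]
R4 ← R4 + (3)·R1: [0, 0, 0, 0]
1 nonzero row, so rank(M) = 1.
M has 4 columns; by rank–nullity, nullity = 4 − 1 = 3.

3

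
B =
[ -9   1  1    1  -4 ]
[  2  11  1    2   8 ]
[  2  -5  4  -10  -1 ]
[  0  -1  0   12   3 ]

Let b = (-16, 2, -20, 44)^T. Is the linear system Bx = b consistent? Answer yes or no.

yes

Row reduce the augmented matrix [B | b].
R2 ← R2 + (2/9)·R1: [0, 101/9, 11/9, 20/9, 64/9, -14/9]
R3 ← R3 + (2/9)·R1: [0, -43/9, 38/9, -88/9, -17/9, -212/9]
R3 ← R3 + (43/101)·R2: [0, 0, 479/101, -892/101, 115/101, -2446/101]
R4 ← R4 + (9/101)·R2: [0, 0, 11/101, 1232/101, 367/101, 4430/101]
R4 ← R4 − (11/479)·R3: [0, 0, 0, 5940/479, 1728/479, 21276/479]
The echelon form has 4 nonzero rows, and every pivot lies in the first 5 columns, so rank(B) = rank([B|b]) = 4.
The system is consistent.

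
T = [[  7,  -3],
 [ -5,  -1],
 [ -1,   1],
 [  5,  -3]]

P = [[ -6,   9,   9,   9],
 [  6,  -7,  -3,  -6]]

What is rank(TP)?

First compute TP:
[[-60,  84,  72,  81],
 [ 24, -38, -42, -39],
 [ 12, -16, -12, -15],
 [-48,  66,  54,  63]]
Now row reduce the product.
R2 ← R2 + (2/5)·R1: [0, -22/5, -66/5, -33/5]
R3 ← R3 + (1/5)·R1: [0, 4/5, 12/5, 6/5]
R4 ← R4 − (4/5)·R1: [0, -6/5, -18/5, -9/5]
R3 ← R3 + (2/11)·R2: [0, 0, 0, 0]
R4 ← R4 − (3/11)·R2: [0, 0, 0, 0]
2 nonzero rows, so rank(TP) = 2.

2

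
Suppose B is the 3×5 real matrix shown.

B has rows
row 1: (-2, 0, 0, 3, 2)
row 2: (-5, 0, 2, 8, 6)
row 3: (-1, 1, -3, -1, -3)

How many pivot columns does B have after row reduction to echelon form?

Row reduce to echelon form.
R2 ← R2 − (5/2)·R1: [0, 0, 2, 1/2, 1]
R3 ← R3 − (1/2)·R1: [0, 1, -3, -5/2, -4]
Swap R2 ↔ R3
Echelon form has 3 nonzero rows, so rank(B) = 3.
Each nonzero row contributes one pivot column: 3 pivot columns.

3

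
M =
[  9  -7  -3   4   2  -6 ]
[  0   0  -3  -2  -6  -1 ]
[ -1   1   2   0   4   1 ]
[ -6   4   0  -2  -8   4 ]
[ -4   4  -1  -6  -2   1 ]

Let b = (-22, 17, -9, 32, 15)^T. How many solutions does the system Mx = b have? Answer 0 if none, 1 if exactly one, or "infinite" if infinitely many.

Row reduce the augmented matrix [M | b].
R3 ← R3 + (1/9)·R1: [0, 2/9, 5/3, 4/9, 38/9, 1/3, -103/9]
R4 ← R4 + (2/3)·R1: [0, -2/3, -2, 2/3, -20/3, 0, 52/3]
R5 ← R5 + (4/9)·R1: [0, 8/9, -7/3, -38/9, -10/9, -5/3, 47/9]
Swap R2 ↔ R3
R4 ← R4 + (3)·R2: [0, 0, 3, 2, 6, 1, -17]
R5 ← R5 − (4)·R2: [0, 0, -9, -6, -18, -3, 51]
R4 ← R4 + R3: [0, 0, 0, 0, 0, 0, 0]
R5 ← R5 − (3)·R3: [0, 0, 0, 0, 0, 0, 0]
The echelon form has 3 nonzero rows, and every pivot lies in the first 6 columns, so rank(M) = rank([M|b]) = 3.
The system is consistent.
rank = 3 < 6 unknowns, so there are infinitely many solutions.

infinite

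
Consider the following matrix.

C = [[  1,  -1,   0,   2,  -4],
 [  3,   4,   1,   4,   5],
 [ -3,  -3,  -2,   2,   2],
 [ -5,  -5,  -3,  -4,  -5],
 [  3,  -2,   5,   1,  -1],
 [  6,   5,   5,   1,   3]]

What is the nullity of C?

1

Row reduce to echelon form.
R2 ← R2 − (3)·R1: [0, 7, 1, -2, 17]
R3 ← R3 + (3)·R1: [0, -6, -2, 8, -10]
R4 ← R4 + (5)·R1: [0, -10, -3, 6, -25]
R5 ← R5 − (3)·R1: [0, 1, 5, -5, 11]
R6 ← R6 − (6)·R1: [0, 11, 5, -11, 27]
R3 ← R3 + (6/7)·R2: [0, 0, -8/7, 44/7, 32/7]
R4 ← R4 + (10/7)·R2: [0, 0, -11/7, 22/7, -5/7]
R5 ← R5 − (1/7)·R2: [0, 0, 34/7, -33/7, 60/7]
R6 ← R6 − (11/7)·R2: [0, 0, 24/7, -55/7, 2/7]
R4 ← R4 − (11/8)·R3: [0, 0, 0, -11/2, -7]
R5 ← R5 + (17/4)·R3: [0, 0, 0, 22, 28]
R6 ← R6 + (3)·R3: [0, 0, 0, 11, 14]
R5 ← R5 + (4)·R4: [0, 0, 0, 0, 0]
R6 ← R6 + (2)·R4: [0, 0, 0, 0, 0]
4 nonzero rows, so rank(C) = 4.
C has 5 columns; by rank–nullity, nullity = 5 − 4 = 1.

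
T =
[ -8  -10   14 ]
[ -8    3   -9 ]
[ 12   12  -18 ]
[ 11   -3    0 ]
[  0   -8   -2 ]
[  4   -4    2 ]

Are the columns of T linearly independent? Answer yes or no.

yes

Row reduce T to echelon form.
R2 ← R2 − R1: [0, 13, -23]
R3 ← R3 + (3/2)·R1: [0, -3, 3]
R4 ← R4 + (11/8)·R1: [0, -67/4, 77/4]
R6 ← R6 + (1/2)·R1: [0, -9, 9]
R3 ← R3 + (3/13)·R2: [0, 0, -30/13]
R4 ← R4 + (67/52)·R2: [0, 0, -135/13]
R5 ← R5 + (8/13)·R2: [0, 0, -210/13]
R6 ← R6 + (9/13)·R2: [0, 0, -90/13]
R4 ← R4 − (9/2)·R3: [0, 0, 0]
R5 ← R5 − (7)·R3: [0, 0, 0]
R6 ← R6 − (3)·R3: [0, 0, 0]
3 pivots among 3 columns.
Every column is a pivot column, so the columns are linearly independent.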